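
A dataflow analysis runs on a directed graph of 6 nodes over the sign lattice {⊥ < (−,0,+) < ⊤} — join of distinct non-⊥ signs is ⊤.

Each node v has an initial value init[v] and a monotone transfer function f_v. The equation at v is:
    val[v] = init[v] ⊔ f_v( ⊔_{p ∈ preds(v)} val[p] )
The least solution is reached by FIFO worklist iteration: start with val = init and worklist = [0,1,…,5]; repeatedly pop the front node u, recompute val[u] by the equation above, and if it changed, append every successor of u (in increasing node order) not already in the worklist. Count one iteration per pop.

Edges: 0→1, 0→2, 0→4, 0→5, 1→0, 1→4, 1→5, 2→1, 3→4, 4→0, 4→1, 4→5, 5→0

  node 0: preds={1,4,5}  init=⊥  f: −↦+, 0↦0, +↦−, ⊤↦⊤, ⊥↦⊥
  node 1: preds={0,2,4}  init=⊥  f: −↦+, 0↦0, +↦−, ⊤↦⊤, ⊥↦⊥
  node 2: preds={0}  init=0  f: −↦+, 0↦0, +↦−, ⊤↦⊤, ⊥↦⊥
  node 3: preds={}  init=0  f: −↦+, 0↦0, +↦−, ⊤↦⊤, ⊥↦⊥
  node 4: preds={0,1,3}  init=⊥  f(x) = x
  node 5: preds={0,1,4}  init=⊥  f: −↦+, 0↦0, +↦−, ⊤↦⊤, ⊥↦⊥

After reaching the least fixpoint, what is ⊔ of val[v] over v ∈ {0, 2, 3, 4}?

Iteration log — 11 steps:
  step 1. node 0  ⊔preds=⊥  new=⊥  stable
  step 2. node 1  ⊔preds=0  new=0  old=⊥  +wl: 0
  step 3. node 2  ⊔preds=⊥  new=0  stable
  step 4. node 3  ⊔preds=⊥  new=0  stable
  step 5. node 4  ⊔preds=0  new=0  old=⊥  +wl: 1
  step 6. node 5  ⊔preds=0  new=0  old=⊥  +wl: 
  step 7. node 0  ⊔preds=0  new=0  old=⊥  +wl: 2,4,5
  step 8. node 1  ⊔preds=0  new=0  stable
  step 9. node 2  ⊔preds=0  new=0  stable
  step 10. node 4  ⊔preds=0  new=0  stable
  step 11. node 5  ⊔preds=0  new=0  stable

Least fixpoint reached:
  node 0: 0
  node 1: 0
  node 2: 0
  node 3: 0
  node 4: 0
  node 5: 0

0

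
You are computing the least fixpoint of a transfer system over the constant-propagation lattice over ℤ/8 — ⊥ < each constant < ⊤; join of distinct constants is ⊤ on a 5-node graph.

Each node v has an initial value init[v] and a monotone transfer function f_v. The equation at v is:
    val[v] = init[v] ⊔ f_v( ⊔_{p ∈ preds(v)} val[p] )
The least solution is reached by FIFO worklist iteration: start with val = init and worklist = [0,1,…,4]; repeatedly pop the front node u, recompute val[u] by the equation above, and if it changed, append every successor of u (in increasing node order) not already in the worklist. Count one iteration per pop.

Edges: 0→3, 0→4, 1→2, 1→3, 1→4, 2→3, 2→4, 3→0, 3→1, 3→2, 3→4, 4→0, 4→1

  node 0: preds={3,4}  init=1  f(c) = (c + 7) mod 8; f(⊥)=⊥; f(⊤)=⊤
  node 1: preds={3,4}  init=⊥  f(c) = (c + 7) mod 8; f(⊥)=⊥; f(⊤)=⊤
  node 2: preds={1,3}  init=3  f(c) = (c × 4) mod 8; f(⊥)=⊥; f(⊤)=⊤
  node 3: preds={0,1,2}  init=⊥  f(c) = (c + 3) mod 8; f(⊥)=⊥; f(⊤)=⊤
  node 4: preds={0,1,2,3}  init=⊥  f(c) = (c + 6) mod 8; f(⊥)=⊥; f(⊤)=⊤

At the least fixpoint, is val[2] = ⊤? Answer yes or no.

yes

Iteration log — 10 steps:
  step 1. node 0  ⊔preds=⊥  new=1  stable
  step 2. node 1  ⊔preds=⊥  new=⊥  stable
  step 3. node 2  ⊔preds=⊥  new=3  stable
  step 4. node 3  ⊔preds=⊤  new=⊤  old=⊥  +wl: 0,1,2
  step 5. node 4  ⊔preds=⊤  new=⊤  old=⊥  +wl: 
  step 6. node 0  ⊔preds=⊤  new=⊤  old=1  +wl: 3,4
  step 7. node 1  ⊔preds=⊤  new=⊤  old=⊥  +wl: 
  step 8. node 2  ⊔preds=⊤  new=⊤  old=3  +wl: 
  step 9. node 3  ⊔preds=⊤  new=⊤  stable
  step 10. node 4  ⊔preds=⊤  new=⊤  stable

Least fixpoint reached:
  node 0: ⊤
  node 1: ⊤
  node 2: ⊤
  node 3: ⊤
  node 4: ⊤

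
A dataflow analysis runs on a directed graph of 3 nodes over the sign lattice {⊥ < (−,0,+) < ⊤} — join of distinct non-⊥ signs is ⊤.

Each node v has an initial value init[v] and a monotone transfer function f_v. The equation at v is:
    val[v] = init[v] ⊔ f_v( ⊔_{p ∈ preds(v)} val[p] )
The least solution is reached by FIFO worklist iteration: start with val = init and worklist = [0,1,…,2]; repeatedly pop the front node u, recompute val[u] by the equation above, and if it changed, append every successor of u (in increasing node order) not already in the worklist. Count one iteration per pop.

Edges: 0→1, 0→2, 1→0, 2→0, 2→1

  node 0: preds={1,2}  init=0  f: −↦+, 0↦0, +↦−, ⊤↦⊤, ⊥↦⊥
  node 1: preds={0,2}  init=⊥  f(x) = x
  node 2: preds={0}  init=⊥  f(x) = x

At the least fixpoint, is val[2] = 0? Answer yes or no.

yes

Iteration log — 5 steps:
  step 1. node 0  ⊔preds=⊥  new=0  stable
  step 2. node 1  ⊔preds=0  new=0  old=⊥  +wl: 0
  step 3. node 2  ⊔preds=0  new=0  old=⊥  +wl: 1
  step 4. node 0  ⊔preds=0  new=0  stable
  step 5. node 1  ⊔preds=0  new=0  stable

Least fixpoint reached:
  node 0: 0
  node 1: 0
  node 2: 0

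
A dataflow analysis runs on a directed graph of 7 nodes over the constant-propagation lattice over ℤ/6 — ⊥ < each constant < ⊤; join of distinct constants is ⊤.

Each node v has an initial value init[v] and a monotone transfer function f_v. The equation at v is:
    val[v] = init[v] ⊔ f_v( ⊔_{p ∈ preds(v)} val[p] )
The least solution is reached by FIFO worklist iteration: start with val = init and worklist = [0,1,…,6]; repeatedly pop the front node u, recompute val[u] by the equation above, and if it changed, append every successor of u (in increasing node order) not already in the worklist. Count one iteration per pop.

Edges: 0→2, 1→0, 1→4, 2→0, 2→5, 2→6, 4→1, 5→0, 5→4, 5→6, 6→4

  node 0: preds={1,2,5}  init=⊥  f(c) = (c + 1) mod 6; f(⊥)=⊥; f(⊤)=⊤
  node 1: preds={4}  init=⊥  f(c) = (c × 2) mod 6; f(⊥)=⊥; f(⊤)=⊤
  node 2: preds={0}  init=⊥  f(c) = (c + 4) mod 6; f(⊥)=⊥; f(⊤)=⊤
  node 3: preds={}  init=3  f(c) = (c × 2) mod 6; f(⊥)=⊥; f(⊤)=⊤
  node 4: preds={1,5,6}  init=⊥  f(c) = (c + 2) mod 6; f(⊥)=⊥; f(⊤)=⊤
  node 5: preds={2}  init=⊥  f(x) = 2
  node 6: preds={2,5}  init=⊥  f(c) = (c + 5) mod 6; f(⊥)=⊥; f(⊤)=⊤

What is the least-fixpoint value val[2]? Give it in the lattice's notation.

⊤

Trace (19 dequeues):
  [1] u=0 | in ⊥ | out ⊥ | ==
  [2] u=1 | in ⊥ | out ⊥ | ==
  [3] u=2 | in ⊥ | out ⊥ | ==
  [4] u=3 | in ⊥ | out 3 | ==
  [5] u=4 | in ⊥ | out ⊥ | ==
  [6] u=5 | in ⊥ | out 2 | prev ⊥ | push {0,4}
  [7] u=6 | in 2 | out 1 | prev ⊥ | push {}
  [8] u=0 | in 2 | out 3 | prev ⊥ | push {2}
  [9] u=4 | in ⊤ | out ⊤ | prev ⊥ | push {1}
  [10] u=2 | in 3 | out 1 | prev ⊥ | push {0,5,6}
  [11] u=1 | in ⊤ | out ⊤ | prev ⊥ | push {4}
  [12] u=0 | in ⊤ | out ⊤ | prev 3 | push {2}
  [13] u=5 | in 1 | out 2 | ==
  [14] u=6 | in ⊤ | out ⊤ | prev 1 | push {}
  [15] u=4 | in ⊤ | out ⊤ | ==
  [16] u=2 | in ⊤ | out ⊤ | prev 1 | push {0,5,6}
  [17] u=0 | in ⊤ | out ⊤ | ==
  [18] u=5 | in ⊤ | out 2 | ==
  [19] u=6 | in ⊤ | out ⊤ | ==

Converged values:
  [0] ⊤
  [1] ⊤
  [2] ⊤
  [3] 3
  [4] ⊤
  [5] 2
  [6] ⊤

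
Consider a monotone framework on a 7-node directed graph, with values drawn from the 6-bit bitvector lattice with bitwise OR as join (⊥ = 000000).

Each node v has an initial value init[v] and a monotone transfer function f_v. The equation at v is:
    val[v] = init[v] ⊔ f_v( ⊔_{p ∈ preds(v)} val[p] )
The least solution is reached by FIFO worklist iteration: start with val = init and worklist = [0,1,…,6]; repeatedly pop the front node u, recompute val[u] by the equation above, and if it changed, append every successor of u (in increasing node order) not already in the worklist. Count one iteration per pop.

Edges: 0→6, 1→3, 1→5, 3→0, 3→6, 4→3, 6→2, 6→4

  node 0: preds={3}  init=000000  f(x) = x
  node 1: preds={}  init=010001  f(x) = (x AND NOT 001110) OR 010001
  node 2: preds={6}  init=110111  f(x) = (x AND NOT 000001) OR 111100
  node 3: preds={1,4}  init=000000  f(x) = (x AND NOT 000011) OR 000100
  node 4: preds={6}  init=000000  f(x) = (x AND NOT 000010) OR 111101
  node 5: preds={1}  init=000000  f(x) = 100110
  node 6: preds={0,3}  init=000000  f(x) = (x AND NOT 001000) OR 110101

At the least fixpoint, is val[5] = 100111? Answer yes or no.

Iteration log — 14 steps:
  step 1. node 0  ⊔preds=000000  new=000000  stable
  step 2. node 1  ⊔preds=000000  new=010001  stable
  step 3. node 2  ⊔preds=000000  new=111111  old=110111  +wl: 
  step 4. node 3  ⊔preds=010001  new=010100  old=000000  +wl: 0
  step 5. node 4  ⊔preds=000000  new=111101  old=000000  +wl: 3
  step 6. node 5  ⊔preds=010001  new=100110  old=000000  +wl: 
  step 7. node 6  ⊔preds=010100  new=110101  old=000000  +wl: 2,4
  step 8. node 0  ⊔preds=010100  new=010100  old=000000  +wl: 6
  step 9. node 3  ⊔preds=111101  new=111100  old=010100  +wl: 0
  step 10. node 2  ⊔preds=110101  new=111111  stable
  step 11. node 4  ⊔preds=110101  new=111101  stable
  step 12. node 6  ⊔preds=111100  new=110101  stable
  step 13. node 0  ⊔preds=111100  new=111100  old=010100  +wl: 6
  step 14. node 6  ⊔preds=111100  new=110101  stable

Least fixpoint reached:
  node 0: 111100
  node 1: 010001
  node 2: 111111
  node 3: 111100
  node 4: 111101
  node 5: 100110
  node 6: 110101

no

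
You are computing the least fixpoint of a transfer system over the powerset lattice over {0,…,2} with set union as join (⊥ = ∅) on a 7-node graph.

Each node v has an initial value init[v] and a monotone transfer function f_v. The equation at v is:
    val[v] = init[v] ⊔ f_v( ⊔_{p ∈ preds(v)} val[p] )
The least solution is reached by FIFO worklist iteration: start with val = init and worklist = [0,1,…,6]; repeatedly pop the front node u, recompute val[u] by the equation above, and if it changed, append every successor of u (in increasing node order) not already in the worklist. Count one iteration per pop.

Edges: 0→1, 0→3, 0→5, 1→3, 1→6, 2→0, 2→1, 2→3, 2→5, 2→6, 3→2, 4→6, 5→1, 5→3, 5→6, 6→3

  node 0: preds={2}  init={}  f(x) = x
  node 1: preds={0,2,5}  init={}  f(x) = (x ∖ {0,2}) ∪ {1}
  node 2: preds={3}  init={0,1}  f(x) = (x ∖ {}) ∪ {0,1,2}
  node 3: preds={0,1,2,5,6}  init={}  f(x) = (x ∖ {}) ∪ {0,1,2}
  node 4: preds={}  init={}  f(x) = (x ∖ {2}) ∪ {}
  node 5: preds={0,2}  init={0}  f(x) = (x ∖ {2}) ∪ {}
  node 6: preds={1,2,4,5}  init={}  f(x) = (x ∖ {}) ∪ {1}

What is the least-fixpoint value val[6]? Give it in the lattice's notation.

{0,1,2}

Iteration log — 12 steps:
  step 1. node 0  ⊔preds={0,1}  new={0,1}  old={}  +wl: 
  step 2. node 1  ⊔preds={0,1}  new={1}  old={}  +wl: 
  step 3. node 2  ⊔preds={}  new={0,1,2}  old={0,1}  +wl: 0,1
  step 4. node 3  ⊔preds={0,1,2}  new={0,1,2}  old={}  +wl: 2
  step 5. node 4  ⊔preds={}  new={}  stable
  step 6. node 5  ⊔preds={0,1,2}  new={0,1}  old={0}  +wl: 3
  step 7. node 6  ⊔preds={0,1,2}  new={0,1,2}  old={}  +wl: 
  step 8. node 0  ⊔preds={0,1,2}  new={0,1,2}  old={0,1}  +wl: 5
  step 9. node 1  ⊔preds={0,1,2}  new={1}  stable
  step 10. node 2  ⊔preds={0,1,2}  new={0,1,2}  stable
  step 11. node 3  ⊔preds={0,1,2}  new={0,1,2}  stable
  step 12. node 5  ⊔preds={0,1,2}  new={0,1}  stable

Least fixpoint reached:
  node 0: {0,1,2}
  node 1: {1}
  node 2: {0,1,2}
  node 3: {0,1,2}
  node 4: {}
  node 5: {0,1}
  node 6: {0,1,2}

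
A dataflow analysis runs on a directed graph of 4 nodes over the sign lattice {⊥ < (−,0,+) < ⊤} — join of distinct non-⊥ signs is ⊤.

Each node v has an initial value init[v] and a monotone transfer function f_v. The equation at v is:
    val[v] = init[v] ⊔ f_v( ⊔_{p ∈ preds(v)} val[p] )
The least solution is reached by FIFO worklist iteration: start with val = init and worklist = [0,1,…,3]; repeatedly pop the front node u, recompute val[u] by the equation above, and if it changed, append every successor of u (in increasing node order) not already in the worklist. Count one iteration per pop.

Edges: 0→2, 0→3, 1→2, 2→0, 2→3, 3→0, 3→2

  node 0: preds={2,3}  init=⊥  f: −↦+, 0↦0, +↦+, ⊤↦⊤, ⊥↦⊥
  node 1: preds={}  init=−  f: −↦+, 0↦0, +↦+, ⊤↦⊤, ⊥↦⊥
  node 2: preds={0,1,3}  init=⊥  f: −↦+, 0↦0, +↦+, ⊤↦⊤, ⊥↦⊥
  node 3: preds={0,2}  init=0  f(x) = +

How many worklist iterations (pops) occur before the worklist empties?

7

Worklist (7 pops):
  #1 pop 0: in=0 → 0 (was ⊥); enqueue []
  #2 pop 1: in=⊥ → − (no change)
  #3 pop 2: in=⊤ → ⊤ (was ⊥); enqueue [0]
  #4 pop 3: in=⊤ → ⊤ (was 0); enqueue [2]
  #5 pop 0: in=⊤ → ⊤ (was 0); enqueue [3]
  #6 pop 2: in=⊤ → ⊤ (no change)
  #7 pop 3: in=⊤ → ⊤ (no change)

Fixpoint:
  val[0] = ⊤
  val[1] = −
  val[2] = ⊤
  val[3] = ⊤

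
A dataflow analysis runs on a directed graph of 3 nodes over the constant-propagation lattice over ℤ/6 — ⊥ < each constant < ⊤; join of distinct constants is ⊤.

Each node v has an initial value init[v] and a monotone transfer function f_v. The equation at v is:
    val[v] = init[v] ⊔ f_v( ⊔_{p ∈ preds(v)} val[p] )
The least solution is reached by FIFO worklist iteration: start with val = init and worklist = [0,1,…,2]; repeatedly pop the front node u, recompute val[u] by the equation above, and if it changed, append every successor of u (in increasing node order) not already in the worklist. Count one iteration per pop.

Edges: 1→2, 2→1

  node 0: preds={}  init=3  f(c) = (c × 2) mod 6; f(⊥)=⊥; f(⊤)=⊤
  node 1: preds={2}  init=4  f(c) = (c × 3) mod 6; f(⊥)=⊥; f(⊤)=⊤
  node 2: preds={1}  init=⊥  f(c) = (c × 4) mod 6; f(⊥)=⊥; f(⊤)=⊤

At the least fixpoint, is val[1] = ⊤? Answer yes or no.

yes

Worklist (6 pops):
  #1 pop 0: in=⊥ → 3 (no change)
  #2 pop 1: in=⊥ → 4 (no change)
  #3 pop 2: in=4 → 4 (was ⊥); enqueue [1]
  #4 pop 1: in=4 → ⊤ (was 4); enqueue [2]
  #5 pop 2: in=⊤ → ⊤ (was 4); enqueue [1]
  #6 pop 1: in=⊤ → ⊤ (no change)

Fixpoint:
  val[0] = 3
  val[1] = ⊤
  val[2] = ⊤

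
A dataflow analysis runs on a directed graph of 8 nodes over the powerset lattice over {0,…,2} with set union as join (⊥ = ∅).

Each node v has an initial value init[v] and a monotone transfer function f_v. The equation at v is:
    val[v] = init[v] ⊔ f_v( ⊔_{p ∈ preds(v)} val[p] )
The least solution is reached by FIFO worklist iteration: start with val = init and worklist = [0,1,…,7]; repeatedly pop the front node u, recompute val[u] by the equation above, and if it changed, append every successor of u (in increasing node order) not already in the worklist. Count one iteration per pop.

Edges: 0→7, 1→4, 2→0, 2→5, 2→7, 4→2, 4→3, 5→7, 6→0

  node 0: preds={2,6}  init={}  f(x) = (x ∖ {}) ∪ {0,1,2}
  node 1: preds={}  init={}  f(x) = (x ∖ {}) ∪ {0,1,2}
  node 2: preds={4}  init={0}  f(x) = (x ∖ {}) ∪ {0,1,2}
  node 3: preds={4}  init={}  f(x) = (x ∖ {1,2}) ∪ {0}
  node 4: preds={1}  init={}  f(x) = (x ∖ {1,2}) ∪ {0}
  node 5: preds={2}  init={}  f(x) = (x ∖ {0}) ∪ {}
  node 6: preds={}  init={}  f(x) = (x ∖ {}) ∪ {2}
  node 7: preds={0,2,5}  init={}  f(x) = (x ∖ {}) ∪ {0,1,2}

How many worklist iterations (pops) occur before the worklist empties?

Worklist (11 pops):
  #1 pop 0: in={0} → {0,1,2} (was {}); enqueue []
  #2 pop 1: in={} → {0,1,2} (was {}); enqueue []
  #3 pop 2: in={} → {0,1,2} (was {0}); enqueue [0]
  #4 pop 3: in={} → {0} (was {}); enqueue []
  #5 pop 4: in={0,1,2} → {0} (was {}); enqueue [2,3]
  #6 pop 5: in={0,1,2} → {1,2} (was {}); enqueue []
  #7 pop 6: in={} → {2} (was {}); enqueue []
  #8 pop 7: in={0,1,2} → {0,1,2} (was {}); enqueue []
  #9 pop 0: in={0,1,2} → {0,1,2} (no change)
  #10 pop 2: in={0} → {0,1,2} (no change)
  #11 pop 3: in={0} → {0} (no change)

Fixpoint:
  val[0] = {0,1,2}
  val[1] = {0,1,2}
  val[2] = {0,1,2}
  val[3] = {0}
  val[4] = {0}
  val[5] = {1,2}
  val[6] = {2}
  val[7] = {0,1,2}

11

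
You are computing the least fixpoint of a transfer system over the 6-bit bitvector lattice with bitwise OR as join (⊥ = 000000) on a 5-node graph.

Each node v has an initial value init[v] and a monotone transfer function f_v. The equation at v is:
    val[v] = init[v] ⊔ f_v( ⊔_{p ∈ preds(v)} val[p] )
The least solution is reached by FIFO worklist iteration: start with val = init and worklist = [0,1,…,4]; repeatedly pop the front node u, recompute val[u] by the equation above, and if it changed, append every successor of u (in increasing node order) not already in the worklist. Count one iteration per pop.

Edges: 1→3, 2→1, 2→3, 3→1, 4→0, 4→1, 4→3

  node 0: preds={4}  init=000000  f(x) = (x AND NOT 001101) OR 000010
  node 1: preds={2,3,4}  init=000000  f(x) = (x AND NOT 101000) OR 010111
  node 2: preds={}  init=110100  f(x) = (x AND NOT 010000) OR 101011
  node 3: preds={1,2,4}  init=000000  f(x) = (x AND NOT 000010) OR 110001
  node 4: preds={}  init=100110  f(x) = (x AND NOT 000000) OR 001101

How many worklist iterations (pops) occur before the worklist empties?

Trace (8 dequeues):
  [1] u=0 | in 100110 | out 100010 | prev 000000 | push {}
  [2] u=1 | in 110110 | out 010111 | prev 000000 | push {}
  [3] u=2 | in 000000 | out 111111 | prev 110100 | push {1}
  [4] u=3 | in 111111 | out 111101 | prev 000000 | push {}
  [5] u=4 | in 000000 | out 101111 | prev 100110 | push {0,3}
  [6] u=1 | in 111111 | out 010111 | ==
  [7] u=0 | in 101111 | out 100010 | ==
  [8] u=3 | in 111111 | out 111101 | ==

Converged values:
  [0] 100010
  [1] 010111
  [2] 111111
  [3] 111101
  [4] 101111

8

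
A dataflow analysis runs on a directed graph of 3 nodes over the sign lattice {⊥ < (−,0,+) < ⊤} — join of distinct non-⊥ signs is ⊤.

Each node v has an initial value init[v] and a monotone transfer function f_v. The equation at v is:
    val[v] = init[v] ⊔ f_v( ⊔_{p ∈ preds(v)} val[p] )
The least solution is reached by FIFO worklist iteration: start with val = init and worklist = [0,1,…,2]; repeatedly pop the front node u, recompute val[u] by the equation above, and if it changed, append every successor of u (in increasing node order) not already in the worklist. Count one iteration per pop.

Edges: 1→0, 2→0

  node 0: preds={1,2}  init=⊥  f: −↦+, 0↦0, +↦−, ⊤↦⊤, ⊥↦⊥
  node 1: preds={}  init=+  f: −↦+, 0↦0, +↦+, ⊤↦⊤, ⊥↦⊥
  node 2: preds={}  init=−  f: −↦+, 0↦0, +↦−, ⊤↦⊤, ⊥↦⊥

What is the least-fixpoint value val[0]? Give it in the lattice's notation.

⊤

Iteration log — 3 steps:
  step 1. node 0  ⊔preds=⊤  new=⊤  old=⊥  +wl: 
  step 2. node 1  ⊔preds=⊥  new=+  stable
  step 3. node 2  ⊔preds=⊥  new=−  stable

Least fixpoint reached:
  node 0: ⊤
  node 1: +
  node 2: −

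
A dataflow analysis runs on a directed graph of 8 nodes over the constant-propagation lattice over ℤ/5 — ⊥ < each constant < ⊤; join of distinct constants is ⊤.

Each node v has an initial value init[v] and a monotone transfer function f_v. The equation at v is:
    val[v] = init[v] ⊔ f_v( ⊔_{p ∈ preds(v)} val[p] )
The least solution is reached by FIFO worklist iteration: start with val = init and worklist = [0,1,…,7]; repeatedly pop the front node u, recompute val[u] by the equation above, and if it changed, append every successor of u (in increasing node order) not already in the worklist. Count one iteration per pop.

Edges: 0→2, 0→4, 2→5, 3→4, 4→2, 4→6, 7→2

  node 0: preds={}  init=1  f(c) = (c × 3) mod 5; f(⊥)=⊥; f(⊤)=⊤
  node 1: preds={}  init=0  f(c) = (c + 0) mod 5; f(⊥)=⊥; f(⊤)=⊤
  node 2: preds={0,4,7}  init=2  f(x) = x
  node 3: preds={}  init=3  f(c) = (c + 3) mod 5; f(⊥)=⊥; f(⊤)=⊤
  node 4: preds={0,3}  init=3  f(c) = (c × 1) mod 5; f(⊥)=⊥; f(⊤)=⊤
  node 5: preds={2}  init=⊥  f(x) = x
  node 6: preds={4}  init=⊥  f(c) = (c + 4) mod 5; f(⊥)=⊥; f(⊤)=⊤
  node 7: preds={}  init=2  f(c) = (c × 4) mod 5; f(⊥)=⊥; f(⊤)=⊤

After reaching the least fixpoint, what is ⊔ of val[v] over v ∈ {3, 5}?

⊤

Iteration log — 9 steps:
  step 1. node 0  ⊔preds=⊥  new=1  stable
  step 2. node 1  ⊔preds=⊥  new=0  stable
  step 3. node 2  ⊔preds=⊤  new=⊤  old=2  +wl: 
  step 4. node 3  ⊔preds=⊥  new=3  stable
  step 5. node 4  ⊔preds=⊤  new=⊤  old=3  +wl: 2
  step 6. node 5  ⊔preds=⊤  new=⊤  old=⊥  +wl: 
  step 7. node 6  ⊔preds=⊤  new=⊤  old=⊥  +wl: 
  step 8. node 7  ⊔preds=⊥  new=2  stable
  step 9. node 2  ⊔preds=⊤  new=⊤  stable

Least fixpoint reached:
  node 0: 1
  node 1: 0
  node 2: ⊤
  node 3: 3
  node 4: ⊤
  node 5: ⊤
  node 6: ⊤
  node 7: 2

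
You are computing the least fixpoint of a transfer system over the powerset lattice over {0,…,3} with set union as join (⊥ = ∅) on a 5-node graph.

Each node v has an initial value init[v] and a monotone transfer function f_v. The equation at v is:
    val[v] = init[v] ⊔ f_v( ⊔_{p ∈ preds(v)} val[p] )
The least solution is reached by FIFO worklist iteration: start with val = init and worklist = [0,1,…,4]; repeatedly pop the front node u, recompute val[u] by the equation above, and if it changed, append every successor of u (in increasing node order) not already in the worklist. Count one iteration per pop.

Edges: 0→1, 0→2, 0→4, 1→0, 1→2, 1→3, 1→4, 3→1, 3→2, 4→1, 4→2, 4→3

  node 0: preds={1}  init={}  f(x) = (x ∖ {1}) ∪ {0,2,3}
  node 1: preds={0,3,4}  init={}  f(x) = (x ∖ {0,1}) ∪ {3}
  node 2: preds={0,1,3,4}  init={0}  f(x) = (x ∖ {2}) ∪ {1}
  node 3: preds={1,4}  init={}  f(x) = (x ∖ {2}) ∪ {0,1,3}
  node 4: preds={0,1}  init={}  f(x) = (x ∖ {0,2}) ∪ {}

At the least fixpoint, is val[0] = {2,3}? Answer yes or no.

no

Trace (9 dequeues):
  [1] u=0 | in {} | out {0,2,3} | prev {} | push {}
  [2] u=1 | in {0,2,3} | out {2,3} | prev {} | push {0}
  [3] u=2 | in {0,2,3} | out {0,1,3} | prev {0} | push {}
  [4] u=3 | in {2,3} | out {0,1,3} | prev {} | push {1,2}
  [5] u=4 | in {0,2,3} | out {3} | prev {} | push {3}
  [6] u=0 | in {2,3} | out {0,2,3} | ==
  [7] u=1 | in {0,1,2,3} | out {2,3} | ==
  [8] u=2 | in {0,1,2,3} | out {0,1,3} | ==
  [9] u=3 | in {2,3} | out {0,1,3} | ==

Converged values:
  [0] {0,2,3}
  [1] {2,3}
  [2] {0,1,3}
  [3] {0,1,3}
  [4] {3}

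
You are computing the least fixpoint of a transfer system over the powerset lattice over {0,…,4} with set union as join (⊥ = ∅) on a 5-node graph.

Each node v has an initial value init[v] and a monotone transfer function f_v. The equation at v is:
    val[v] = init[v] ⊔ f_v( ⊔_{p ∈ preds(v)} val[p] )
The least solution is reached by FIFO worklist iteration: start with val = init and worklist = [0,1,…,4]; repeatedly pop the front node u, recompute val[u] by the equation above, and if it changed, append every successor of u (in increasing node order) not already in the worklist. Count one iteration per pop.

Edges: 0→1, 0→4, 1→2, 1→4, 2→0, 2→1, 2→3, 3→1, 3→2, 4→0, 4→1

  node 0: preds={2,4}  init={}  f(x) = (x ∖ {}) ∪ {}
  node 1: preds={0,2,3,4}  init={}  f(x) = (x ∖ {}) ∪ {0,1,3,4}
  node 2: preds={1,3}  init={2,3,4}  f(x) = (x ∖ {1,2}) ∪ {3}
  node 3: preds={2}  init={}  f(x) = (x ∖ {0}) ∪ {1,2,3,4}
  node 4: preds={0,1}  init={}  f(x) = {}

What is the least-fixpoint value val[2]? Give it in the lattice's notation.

Trace (9 dequeues):
  [1] u=0 | in {2,3,4} | out {2,3,4} | prev {} | push {}
  [2] u=1 | in {2,3,4} | out {0,1,2,3,4} | prev {} | push {}
  [3] u=2 | in {0,1,2,3,4} | out {0,2,3,4} | prev {2,3,4} | push {0,1}
  [4] u=3 | in {0,2,3,4} | out {1,2,3,4} | prev {} | push {2}
  [5] u=4 | in {0,1,2,3,4} | out {} | ==
  [6] u=0 | in {0,2,3,4} | out {0,2,3,4} | prev {2,3,4} | push {4}
  [7] u=1 | in {0,1,2,3,4} | out {0,1,2,3,4} | ==
  [8] u=2 | in {0,1,2,3,4} | out {0,2,3,4} | ==
  [9] u=4 | in {0,1,2,3,4} | out {} | ==

Converged values:
  [0] {0,2,3,4}
  [1] {0,1,2,3,4}
  [2] {0,2,3,4}
  [3] {1,2,3,4}
  [4] {}

{0,2,3,4}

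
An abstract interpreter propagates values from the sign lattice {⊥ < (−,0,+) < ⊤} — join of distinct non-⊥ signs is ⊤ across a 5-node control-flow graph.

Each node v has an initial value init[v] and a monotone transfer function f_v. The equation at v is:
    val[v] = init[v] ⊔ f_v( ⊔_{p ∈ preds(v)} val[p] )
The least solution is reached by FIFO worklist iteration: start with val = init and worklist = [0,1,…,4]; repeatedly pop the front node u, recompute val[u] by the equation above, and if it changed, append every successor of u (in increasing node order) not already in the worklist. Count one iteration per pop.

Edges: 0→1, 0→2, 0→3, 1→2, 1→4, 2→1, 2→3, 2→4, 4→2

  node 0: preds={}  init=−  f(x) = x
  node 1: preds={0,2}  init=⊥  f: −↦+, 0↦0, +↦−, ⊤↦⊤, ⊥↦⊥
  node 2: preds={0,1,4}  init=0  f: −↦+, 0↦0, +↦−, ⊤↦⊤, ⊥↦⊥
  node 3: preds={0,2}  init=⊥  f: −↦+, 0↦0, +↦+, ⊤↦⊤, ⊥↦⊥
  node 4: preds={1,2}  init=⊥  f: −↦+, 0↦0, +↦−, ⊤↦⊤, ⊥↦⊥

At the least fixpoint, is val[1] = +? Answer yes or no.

no

Worklist (7 pops):
  #1 pop 0: in=⊥ → − (no change)
  #2 pop 1: in=⊤ → ⊤ (was ⊥); enqueue []
  #3 pop 2: in=⊤ → ⊤ (was 0); enqueue [1]
  #4 pop 3: in=⊤ → ⊤ (was ⊥); enqueue []
  #5 pop 4: in=⊤ → ⊤ (was ⊥); enqueue [2]
  #6 pop 1: in=⊤ → ⊤ (no change)
  #7 pop 2: in=⊤ → ⊤ (no change)

Fixpoint:
  val[0] = −
  val[1] = ⊤
  val[2] = ⊤
  val[3] = ⊤
  val[4] = ⊤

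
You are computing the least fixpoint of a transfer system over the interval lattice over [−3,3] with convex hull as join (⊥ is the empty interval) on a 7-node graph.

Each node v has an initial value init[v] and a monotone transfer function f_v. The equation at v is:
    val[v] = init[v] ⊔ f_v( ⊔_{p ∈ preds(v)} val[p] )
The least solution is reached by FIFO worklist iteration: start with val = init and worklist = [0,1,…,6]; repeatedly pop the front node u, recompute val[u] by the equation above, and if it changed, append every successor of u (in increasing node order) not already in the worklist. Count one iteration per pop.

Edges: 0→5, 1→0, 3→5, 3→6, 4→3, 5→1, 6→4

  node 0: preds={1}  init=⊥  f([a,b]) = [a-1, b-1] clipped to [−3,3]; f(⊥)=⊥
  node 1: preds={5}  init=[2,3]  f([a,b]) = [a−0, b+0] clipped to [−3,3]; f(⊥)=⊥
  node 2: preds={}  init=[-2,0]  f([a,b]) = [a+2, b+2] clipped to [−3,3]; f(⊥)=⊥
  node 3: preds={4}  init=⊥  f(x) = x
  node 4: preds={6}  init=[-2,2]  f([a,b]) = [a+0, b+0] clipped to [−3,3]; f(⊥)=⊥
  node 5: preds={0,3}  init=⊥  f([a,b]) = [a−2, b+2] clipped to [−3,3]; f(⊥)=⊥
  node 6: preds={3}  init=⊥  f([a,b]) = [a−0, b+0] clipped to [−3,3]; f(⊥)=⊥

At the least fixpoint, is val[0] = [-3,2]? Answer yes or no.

yes

Iteration log — 11 steps:
  step 1. node 0  ⊔preds=[2,3]  new=[1,2]  old=⊥  +wl: 
  step 2. node 1  ⊔preds=⊥  new=[2,3]  stable
  step 3. node 2  ⊔preds=⊥  new=[-2,0]  stable
  step 4. node 3  ⊔preds=[-2,2]  new=[-2,2]  old=⊥  +wl: 
  step 5. node 4  ⊔preds=⊥  new=[-2,2]  stable
  step 6. node 5  ⊔preds=[-2,2]  new=[-3,3]  old=⊥  +wl: 1
  step 7. node 6  ⊔preds=[-2,2]  new=[-2,2]  old=⊥  +wl: 4
  step 8. node 1  ⊔preds=[-3,3]  new=[-3,3]  old=[2,3]  +wl: 0
  step 9. node 4  ⊔preds=[-2,2]  new=[-2,2]  stable
  step 10. node 0  ⊔preds=[-3,3]  new=[-3,2]  old=[1,2]  +wl: 5
  step 11. node 5  ⊔preds=[-3,2]  new=[-3,3]  stable

Least fixpoint reached:
  node 0: [-3,2]
  node 1: [-3,3]
  node 2: [-2,0]
  node 3: [-2,2]
  node 4: [-2,2]
  node 5: [-3,3]
  node 6: [-2,2]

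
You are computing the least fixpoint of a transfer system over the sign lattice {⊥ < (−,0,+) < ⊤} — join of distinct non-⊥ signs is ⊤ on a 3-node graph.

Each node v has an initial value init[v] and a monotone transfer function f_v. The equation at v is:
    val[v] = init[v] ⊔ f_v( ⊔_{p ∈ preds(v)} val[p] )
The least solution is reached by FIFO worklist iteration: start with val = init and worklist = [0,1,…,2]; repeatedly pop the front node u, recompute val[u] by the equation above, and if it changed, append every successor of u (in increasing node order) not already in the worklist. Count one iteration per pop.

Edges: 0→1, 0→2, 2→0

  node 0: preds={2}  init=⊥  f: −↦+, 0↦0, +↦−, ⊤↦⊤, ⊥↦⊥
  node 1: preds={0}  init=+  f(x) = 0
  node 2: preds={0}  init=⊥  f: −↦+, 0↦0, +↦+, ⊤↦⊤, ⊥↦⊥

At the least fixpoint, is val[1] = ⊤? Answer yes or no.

Iteration log — 3 steps:
  step 1. node 0  ⊔preds=⊥  new=⊥  stable
  step 2. node 1  ⊔preds=⊥  new=⊤  old=+  +wl: 
  step 3. node 2  ⊔preds=⊥  new=⊥  stable

Least fixpoint reached:
  node 0: ⊥
  node 1: ⊤
  node 2: ⊥

yes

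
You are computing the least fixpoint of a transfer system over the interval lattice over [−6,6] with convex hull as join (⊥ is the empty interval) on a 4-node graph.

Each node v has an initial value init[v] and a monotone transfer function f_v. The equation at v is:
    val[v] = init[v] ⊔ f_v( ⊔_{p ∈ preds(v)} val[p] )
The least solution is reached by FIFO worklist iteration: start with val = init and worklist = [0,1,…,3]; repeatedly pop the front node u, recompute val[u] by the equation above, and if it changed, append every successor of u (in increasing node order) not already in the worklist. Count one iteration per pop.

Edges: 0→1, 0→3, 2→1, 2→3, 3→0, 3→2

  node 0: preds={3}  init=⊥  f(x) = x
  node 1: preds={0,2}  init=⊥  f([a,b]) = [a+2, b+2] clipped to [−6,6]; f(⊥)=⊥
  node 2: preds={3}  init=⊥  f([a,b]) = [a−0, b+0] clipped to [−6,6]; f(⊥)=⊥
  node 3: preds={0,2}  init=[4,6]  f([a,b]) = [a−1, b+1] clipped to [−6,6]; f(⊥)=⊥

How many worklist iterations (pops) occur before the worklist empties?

Trace (45 dequeues):
  [1] u=0 | in [4,6] | out [4,6] | prev ⊥ | push {}
  [2] u=1 | in [4,6] | out [6,6] | prev ⊥ | push {}
  [3] u=2 | in [4,6] | out [4,6] | prev ⊥ | push {1}
  [4] u=3 | in [4,6] | out [3,6] | prev [4,6] | push {0,2}
  [5] u=1 | in [4,6] | out [6,6] | ==
  [6] u=0 | in [3,6] | out [3,6] | prev [4,6] | push {1,3}
  [7] u=2 | in [3,6] | out [3,6] | prev [4,6] | push {}
  [8] u=1 | in [3,6] | out [5,6] | prev [6,6] | push {}
  [9] u=3 | in [3,6] | out [2,6] | prev [3,6] | push {0,2}
  [10] u=0 | in [2,6] | out [2,6] | prev [3,6] | push {1,3}
  [11] u=2 | in [2,6] | out [2,6] | prev [3,6] | push {}
  [12] u=1 | in [2,6] | out [4,6] | prev [5,6] | push {}
  [13] u=3 | in [2,6] | out [1,6] | prev [2,6] | push {0,2}
  [14] u=0 | in [1,6] | out [1,6] | prev [2,6] | push {1,3}
  [15] u=2 | in [1,6] | out [1,6] | prev [2,6] | push {}
  [16] u=1 | in [1,6] | out [3,6] | prev [4,6] | push {}
  [17] u=3 | in [1,6] | out [0,6] | prev [1,6] | push {0,2}
  [18] u=0 | in [0,6] | out [0,6] | prev [1,6] | push {1,3}
  [19] u=2 | in [0,6] | out [0,6] | prev [1,6] | push {}
  [20] u=1 | in [0,6] | out [2,6] | prev [3,6] | push {}
  [21] u=3 | in [0,6] | out [-1,6] | prev [0,6] | push {0,2}
  [22] u=0 | in [-1,6] | out [-1,6] | prev [0,6] | push {1,3}
  [23] u=2 | in [-1,6] | out [-1,6] | prev [0,6] | push {}
  [24] u=1 | in [-1,6] | out [1,6] | prev [2,6] | push {}
  [25] u=3 | in [-1,6] | out [-2,6] | prev [-1,6] | push {0,2}
  [26] u=0 | in [-2,6] | out [-2,6] | prev [-1,6] | push {1,3}
  [27] u=2 | in [-2,6] | out [-2,6] | prev [-1,6] | push {}
  [28] u=1 | in [-2,6] | out [0,6] | prev [1,6] | push {}
  [29] u=3 | in [-2,6] | out [-3,6] | prev [-2,6] | push {0,2}
  [30] u=0 | in [-3,6] | out [-3,6] | prev [-2,6] | push {1,3}
  [31] u=2 | in [-3,6] | out [-3,6] | prev [-2,6] | push {}
  [32] u=1 | in [-3,6] | out [-1,6] | prev [0,6] | push {}
  [33] u=3 | in [-3,6] | out [-4,6] | prev [-3,6] | push {0,2}
  [34] u=0 | in [-4,6] | out [-4,6] | prev [-3,6] | push {1,3}
  [35] u=2 | in [-4,6] | out [-4,6] | prev [-3,6] | push {}
  [36] u=1 | in [-4,6] | out [-2,6] | prev [-1,6] | push {}
  [37] u=3 | in [-4,6] | out [-5,6] | prev [-4,6] | push {0,2}
  [38] u=0 | in [-5,6] | out [-5,6] | prev [-4,6] | push {1,3}
  [39] u=2 | in [-5,6] | out [-5,6] | prev [-4,6] | push {}
  [40] u=1 | in [-5,6] | out [-3,6] | prev [-2,6] | push {}
  [41] u=3 | in [-5,6] | out [-6,6] | prev [-5,6] | push {0,2}
  [42] u=0 | in [-6,6] | out [-6,6] | prev [-5,6] | push {1,3}
  [43] u=2 | in [-6,6] | out [-6,6] | prev [-5,6] | push {}
  [44] u=1 | in [-6,6] | out [-4,6] | prev [-3,6] | push {}
  [45] u=3 | in [-6,6] | out [-6,6] | ==

Converged values:
  [0] [-6,6]
  [1] [-4,6]
  [2] [-6,6]
  [3] [-6,6]

45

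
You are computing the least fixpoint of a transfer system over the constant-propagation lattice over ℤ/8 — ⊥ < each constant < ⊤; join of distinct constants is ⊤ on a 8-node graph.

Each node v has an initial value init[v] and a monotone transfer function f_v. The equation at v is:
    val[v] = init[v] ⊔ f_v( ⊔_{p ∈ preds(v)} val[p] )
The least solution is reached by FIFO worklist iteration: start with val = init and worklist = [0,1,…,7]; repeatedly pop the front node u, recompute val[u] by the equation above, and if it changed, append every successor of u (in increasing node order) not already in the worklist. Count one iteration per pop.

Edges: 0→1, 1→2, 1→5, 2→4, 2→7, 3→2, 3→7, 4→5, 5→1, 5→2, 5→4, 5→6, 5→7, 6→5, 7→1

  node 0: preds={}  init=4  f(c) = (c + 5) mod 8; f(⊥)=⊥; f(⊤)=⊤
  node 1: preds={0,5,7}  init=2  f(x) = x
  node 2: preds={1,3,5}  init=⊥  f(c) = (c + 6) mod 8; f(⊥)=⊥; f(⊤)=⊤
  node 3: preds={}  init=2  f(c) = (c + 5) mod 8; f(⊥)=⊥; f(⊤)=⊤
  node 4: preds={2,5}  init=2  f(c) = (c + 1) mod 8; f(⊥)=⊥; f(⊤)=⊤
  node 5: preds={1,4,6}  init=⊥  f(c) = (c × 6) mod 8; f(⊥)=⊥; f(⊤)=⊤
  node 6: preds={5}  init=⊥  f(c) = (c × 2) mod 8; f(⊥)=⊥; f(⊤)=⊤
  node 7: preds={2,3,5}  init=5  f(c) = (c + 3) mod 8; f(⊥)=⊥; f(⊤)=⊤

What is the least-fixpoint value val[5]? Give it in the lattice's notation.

Worklist (12 pops):
  #1 pop 0: in=⊥ → 4 (no change)
  #2 pop 1: in=⊤ → ⊤ (was 2); enqueue []
  #3 pop 2: in=⊤ → ⊤ (was ⊥); enqueue []
  #4 pop 3: in=⊥ → 2 (no change)
  #5 pop 4: in=⊤ → ⊤ (was 2); enqueue []
  #6 pop 5: in=⊤ → ⊤ (was ⊥); enqueue [1,2,4]
  #7 pop 6: in=⊤ → ⊤ (was ⊥); enqueue [5]
  #8 pop 7: in=⊤ → ⊤ (was 5); enqueue []
  #9 pop 1: in=⊤ → ⊤ (no change)
  #10 pop 2: in=⊤ → ⊤ (no change)
  #11 pop 4: in=⊤ → ⊤ (no change)
  #12 pop 5: in=⊤ → ⊤ (no change)

Fixpoint:
  val[0] = 4
  val[1] = ⊤
  val[2] = ⊤
  val[3] = 2
  val[4] = ⊤
  val[5] = ⊤
  val[6] = ⊤
  val[7] = ⊤

⊤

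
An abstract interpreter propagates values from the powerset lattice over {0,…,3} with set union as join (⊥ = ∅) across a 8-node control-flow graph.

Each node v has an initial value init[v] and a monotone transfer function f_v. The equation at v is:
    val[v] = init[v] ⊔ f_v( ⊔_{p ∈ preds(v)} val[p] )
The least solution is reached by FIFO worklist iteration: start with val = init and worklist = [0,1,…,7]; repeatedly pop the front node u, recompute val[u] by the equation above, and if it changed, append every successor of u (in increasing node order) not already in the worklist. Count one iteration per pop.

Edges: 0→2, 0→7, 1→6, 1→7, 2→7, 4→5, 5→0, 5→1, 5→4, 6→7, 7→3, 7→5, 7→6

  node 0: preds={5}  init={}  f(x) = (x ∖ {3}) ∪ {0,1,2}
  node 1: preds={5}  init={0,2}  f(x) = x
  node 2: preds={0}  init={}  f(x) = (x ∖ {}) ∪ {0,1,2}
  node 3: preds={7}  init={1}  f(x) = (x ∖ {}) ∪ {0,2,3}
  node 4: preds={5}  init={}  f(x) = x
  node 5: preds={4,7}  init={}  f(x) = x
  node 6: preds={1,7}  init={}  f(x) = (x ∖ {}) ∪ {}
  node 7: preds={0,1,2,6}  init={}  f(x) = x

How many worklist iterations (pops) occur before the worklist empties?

17

Worklist (17 pops):
  #1 pop 0: in={} → {0,1,2} (was {}); enqueue []
  #2 pop 1: in={} → {0,2} (no change)
  #3 pop 2: in={0,1,2} → {0,1,2} (was {}); enqueue []
  #4 pop 3: in={} → {0,1,2,3} (was {1}); enqueue []
  #5 pop 4: in={} → {} (no change)
  #6 pop 5: in={} → {} (no change)
  #7 pop 6: in={0,2} → {0,2} (was {}); enqueue []
  #8 pop 7: in={0,1,2} → {0,1,2} (was {}); enqueue [3,5,6]
  #9 pop 3: in={0,1,2} → {0,1,2,3} (no change)
  #10 pop 5: in={0,1,2} → {0,1,2} (was {}); enqueue [0,1,4]
  #11 pop 6: in={0,1,2} → {0,1,2} (was {0,2}); enqueue [7]
  #12 pop 0: in={0,1,2} → {0,1,2} (no change)
  #13 pop 1: in={0,1,2} → {0,1,2} (was {0,2}); enqueue [6]
  #14 pop 4: in={0,1,2} → {0,1,2} (was {}); enqueue [5]
  #15 pop 7: in={0,1,2} → {0,1,2} (no change)
  #16 pop 6: in={0,1,2} → {0,1,2} (no change)
  #17 pop 5: in={0,1,2} → {0,1,2} (no change)

Fixpoint:
  val[0] = {0,1,2}
  val[1] = {0,1,2}
  val[2] = {0,1,2}
  val[3] = {0,1,2,3}
  val[4] = {0,1,2}
  val[5] = {0,1,2}
  val[6] = {0,1,2}
  val[7] = {0,1,2}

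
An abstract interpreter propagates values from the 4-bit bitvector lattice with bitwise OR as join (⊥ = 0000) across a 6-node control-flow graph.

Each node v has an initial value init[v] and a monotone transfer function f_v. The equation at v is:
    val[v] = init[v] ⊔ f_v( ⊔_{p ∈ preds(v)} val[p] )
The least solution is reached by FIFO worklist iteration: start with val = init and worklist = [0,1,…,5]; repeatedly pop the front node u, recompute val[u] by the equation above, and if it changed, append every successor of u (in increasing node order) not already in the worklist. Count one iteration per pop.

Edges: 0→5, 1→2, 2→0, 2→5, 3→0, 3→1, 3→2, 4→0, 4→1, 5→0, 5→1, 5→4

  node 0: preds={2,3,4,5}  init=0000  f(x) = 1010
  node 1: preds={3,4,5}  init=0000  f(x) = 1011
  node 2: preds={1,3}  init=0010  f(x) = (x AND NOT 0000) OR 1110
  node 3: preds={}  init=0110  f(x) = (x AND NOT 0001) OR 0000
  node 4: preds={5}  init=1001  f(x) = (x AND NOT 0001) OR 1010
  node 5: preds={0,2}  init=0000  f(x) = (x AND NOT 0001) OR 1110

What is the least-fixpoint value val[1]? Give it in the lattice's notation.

1011

Trace (11 dequeues):
  [1] u=0 | in 1111 | out 1010 | prev 0000 | push {}
  [2] u=1 | in 1111 | out 1011 | prev 0000 | push {}
  [3] u=2 | in 1111 | out 1111 | prev 0010 | push {0}
  [4] u=3 | in 0000 | out 0110 | ==
  [5] u=4 | in 0000 | out 1011 | prev 1001 | push {1}
  [6] u=5 | in 1111 | out 1110 | prev 0000 | push {4}
  [7] u=0 | in 1111 | out 1010 | ==
  [8] u=1 | in 1111 | out 1011 | ==
  [9] u=4 | in 1110 | out 1111 | prev 1011 | push {0,1}
  [10] u=0 | in 1111 | out 1010 | ==
  [11] u=1 | in 1111 | out 1011 | ==

Converged values:
  [0] 1010
  [1] 1011
  [2] 1111
  [3] 0110
  [4] 1111
  [5] 1110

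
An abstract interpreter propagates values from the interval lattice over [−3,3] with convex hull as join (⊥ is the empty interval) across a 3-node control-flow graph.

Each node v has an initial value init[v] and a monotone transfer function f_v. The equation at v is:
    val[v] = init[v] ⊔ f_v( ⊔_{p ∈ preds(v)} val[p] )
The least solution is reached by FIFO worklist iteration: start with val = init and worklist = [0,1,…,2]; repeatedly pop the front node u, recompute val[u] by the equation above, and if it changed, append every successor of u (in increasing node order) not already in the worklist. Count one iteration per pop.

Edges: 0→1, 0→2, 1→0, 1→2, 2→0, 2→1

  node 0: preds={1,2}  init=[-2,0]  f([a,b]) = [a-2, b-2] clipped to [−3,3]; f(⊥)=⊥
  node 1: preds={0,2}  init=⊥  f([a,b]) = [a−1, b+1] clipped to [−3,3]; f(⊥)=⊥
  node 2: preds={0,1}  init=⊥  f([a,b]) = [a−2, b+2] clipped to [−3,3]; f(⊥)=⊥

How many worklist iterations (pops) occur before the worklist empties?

7

Iteration log — 7 steps:
  step 1. node 0  ⊔preds=⊥  new=[-2,0]  stable
  step 2. node 1  ⊔preds=[-2,0]  new=[-3,1]  old=⊥  +wl: 0
  step 3. node 2  ⊔preds=[-3,1]  new=[-3,3]  old=⊥  +wl: 1
  step 4. node 0  ⊔preds=[-3,3]  new=[-3,1]  old=[-2,0]  +wl: 2
  step 5. node 1  ⊔preds=[-3,3]  new=[-3,3]  old=[-3,1]  +wl: 0
  step 6. node 2  ⊔preds=[-3,3]  new=[-3,3]  stable
  step 7. node 0  ⊔preds=[-3,3]  new=[-3,1]  stable

Least fixpoint reached:
  node 0: [-3,1]
  node 1: [-3,3]
  node 2: [-3,3]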